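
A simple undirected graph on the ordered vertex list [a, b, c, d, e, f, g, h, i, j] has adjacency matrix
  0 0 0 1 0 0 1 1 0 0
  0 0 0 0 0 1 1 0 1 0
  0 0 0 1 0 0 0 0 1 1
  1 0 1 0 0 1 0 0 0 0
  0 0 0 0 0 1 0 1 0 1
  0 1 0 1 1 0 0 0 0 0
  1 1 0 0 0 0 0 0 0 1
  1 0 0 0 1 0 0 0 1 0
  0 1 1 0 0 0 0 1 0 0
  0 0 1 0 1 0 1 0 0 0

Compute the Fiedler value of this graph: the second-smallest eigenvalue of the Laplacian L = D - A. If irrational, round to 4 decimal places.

2

With the vertex order [a, b, c, d, e, f, g, h, i, j], the degrees are [3, 3, 3, 3, 3, 3, 3, 3, 3, 3], giving D = diag(3, 3, 3, 3, 3, 3, 3, 3, 3, 3) and L = D - A. The smallest Laplacian eigenvalue is always 0. The next one, lambda_2 = 2, measures how hard the graph is to disconnect: larger values mean better connectivity. The eigenvalues sum to 30, which equals trace(L) = 2|E|. The largest eigenvalue, 5, is at most the vertex count 10.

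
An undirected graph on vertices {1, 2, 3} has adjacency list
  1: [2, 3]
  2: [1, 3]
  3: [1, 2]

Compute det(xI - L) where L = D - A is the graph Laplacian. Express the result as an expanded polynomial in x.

With the vertex order [1, 2, 3], the degrees are [2, 2, 2], giving D = diag(2, 2, 2) and L = D - A. Computing det(xI - L) by cofactor expansion (or equivalently via sum-over-permutations) gives x^3 - 6x^2 + 9x. The coefficient of x^2 equals -trace(L) = -6, matching the sum of degrees. There is one zero in the spectrum, matching the 1 component. The eigenvalues sum to 6, which equals trace(L) = 2|E|.

x^3 - 6x^2 + 9x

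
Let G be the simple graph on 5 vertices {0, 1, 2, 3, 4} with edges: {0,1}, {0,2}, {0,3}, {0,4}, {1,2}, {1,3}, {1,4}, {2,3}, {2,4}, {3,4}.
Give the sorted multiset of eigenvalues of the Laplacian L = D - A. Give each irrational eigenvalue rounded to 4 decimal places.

[0, 5, 5, 5, 5]

Reading degrees in the order [0, 1, 2, 3, 4] gives [4, 4, 4, 4, 4]; set D = diag(4, 4, 4, 4, 4) and form L = D - A. Since every row of L sums to 0, the all-ones vector is in the kernel and 0 is an eigenvalue. The single zero eigenvalue shows the graph is connected.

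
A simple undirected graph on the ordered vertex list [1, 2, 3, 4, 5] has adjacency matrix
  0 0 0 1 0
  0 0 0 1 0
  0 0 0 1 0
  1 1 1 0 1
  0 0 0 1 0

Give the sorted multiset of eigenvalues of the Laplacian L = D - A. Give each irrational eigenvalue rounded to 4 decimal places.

[0, 1, 1, 1, 5]

Each diagonal entry of L is the vertex degree and each off-diagonal entry is -1 where an edge is present, 0 otherwise; in the order [1, 2, 3, 4, 5] the diagonal is [1, 1, 1, 4, 1]. The multiplicity of 0 as a Laplacian eigenvalue equals the number of connected components. The single zero eigenvalue shows the graph is connected. The eigenvalues sum to 8, which equals trace(L) = 2|E|.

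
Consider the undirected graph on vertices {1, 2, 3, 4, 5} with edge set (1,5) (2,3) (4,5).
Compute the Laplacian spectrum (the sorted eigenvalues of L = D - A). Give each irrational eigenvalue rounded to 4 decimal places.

[0, 0, 1, 2, 3]

Each diagonal entry of L is the vertex degree and each off-diagonal entry is -1 where an edge is present, 0 otherwise; in the order [1, 2, 3, 4, 5] the diagonal is [1, 1, 1, 1, 2]. The multiplicity of 0 as a Laplacian eigenvalue equals the number of connected components. The 2 zero eigenvalues correspond to the 2 connected components. The eigenvalues sum to 6, which equals trace(L) = 2|E|.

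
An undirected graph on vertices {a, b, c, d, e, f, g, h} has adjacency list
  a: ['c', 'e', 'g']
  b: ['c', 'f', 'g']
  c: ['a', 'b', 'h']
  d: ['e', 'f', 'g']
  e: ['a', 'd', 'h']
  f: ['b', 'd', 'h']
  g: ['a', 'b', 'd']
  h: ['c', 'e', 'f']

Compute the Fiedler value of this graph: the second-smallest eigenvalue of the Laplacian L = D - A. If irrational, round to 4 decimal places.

2

With the vertex order [a, b, c, d, e, f, g, h], the degrees are [3, 3, 3, 3, 3, 3, 3, 3], giving D = diag(3, 3, 3, 3, 3, 3, 3, 3) and L = D - A. The smallest Laplacian eigenvalue is always 0. The next one, lambda_2 = 2, measures how hard the graph is to disconnect: larger values mean better connectivity. By the matrix-tree theorem the graph has (1/8) * product of the nonzero eigenvalues = 384 spanning trees. There is one zero in the spectrum, matching the 1 component.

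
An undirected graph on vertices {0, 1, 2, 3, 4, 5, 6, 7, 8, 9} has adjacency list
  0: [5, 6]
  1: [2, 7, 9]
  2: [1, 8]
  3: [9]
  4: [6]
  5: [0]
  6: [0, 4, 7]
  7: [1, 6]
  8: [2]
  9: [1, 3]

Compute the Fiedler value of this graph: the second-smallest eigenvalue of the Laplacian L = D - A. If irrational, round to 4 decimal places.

0.1561

With the vertex order [0, 1, 2, 3, 4, 5, 6, 7, 8, 9], the degrees are [2, 3, 2, 1, 1, 1, 3, 2, 1, 2], giving D = diag(2, 3, 2, 1, 1, 1, 3, 2, 1, 2) and L = D - A. The smallest Laplacian eigenvalue is always 0. The next one, lambda_2 = 0.1561, measures how hard the graph is to disconnect: larger values mean better connectivity. The largest eigenvalue, 4.5767, is at most the vertex count 10. There is one zero in the spectrum, matching the 1 component.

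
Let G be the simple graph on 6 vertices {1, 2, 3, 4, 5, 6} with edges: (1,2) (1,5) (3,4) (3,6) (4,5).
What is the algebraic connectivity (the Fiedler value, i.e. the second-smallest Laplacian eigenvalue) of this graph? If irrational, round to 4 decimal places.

0.2679

Reading degrees in the order [1, 2, 3, 4, 5, 6] gives [2, 1, 2, 2, 2, 1]; set D = diag(2, 1, 2, 2, 2, 1) and form L = D - A. The sorted Laplacian eigenvalues are [0, 0.2679, 1, 2, 3, 3.7321]; the algebraic connectivity is the second entry, 0.2679. By the matrix-tree theorem the graph has (1/6) * product of the nonzero eigenvalues = 1 spanning tree.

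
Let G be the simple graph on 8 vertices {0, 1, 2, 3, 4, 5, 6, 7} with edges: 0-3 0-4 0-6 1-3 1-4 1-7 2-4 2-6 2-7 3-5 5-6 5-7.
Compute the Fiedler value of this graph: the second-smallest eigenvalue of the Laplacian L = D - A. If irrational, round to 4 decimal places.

2

With the vertex order [0, 1, 2, 3, 4, 5, 6, 7], the degrees are [3, 3, 3, 3, 3, 3, 3, 3], giving D = diag(3, 3, 3, 3, 3, 3, 3, 3) and L = D - A. Computing the eigenvalues of L and sorting gives [0, 2, 2, 2, 4, 4, 4, 6]. The Fiedler value lambda_2 = 2 is strictly positive, so the graph is connected. By the matrix-tree theorem the graph has (1/8) * product of the nonzero eigenvalues = 384 spanning trees. There is one zero in the spectrum, matching the 1 component.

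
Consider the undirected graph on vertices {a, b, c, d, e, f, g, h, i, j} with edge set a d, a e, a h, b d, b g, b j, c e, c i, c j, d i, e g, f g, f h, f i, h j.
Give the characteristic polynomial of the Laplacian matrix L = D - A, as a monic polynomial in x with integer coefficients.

x^10 - 30x^9 + 390x^8 - 2880x^7 + 13305x^6 - 39882x^5 + 77640x^4 - 94800x^3 + 66000x^2 - 20000x

Reading degrees in the order [a, b, c, d, e, f, g, h, i, j] gives [3, 3, 3, 3, 3, 3, 3, 3, 3, 3]; set D = diag(3, 3, 3, 3, 3, 3, 3, 3, 3, 3) and form L = D - A. L has integer entries, so p(x) = det(xI - L) has integer coefficients. Expanding the determinant yields x^10 - 30x^9 + 390x^8 - 2880x^7 + 13305x^6 - 39882x^5 + 77640x^4 - 94800x^3 + 66000x^2 - 20000x. The constant term is 0 because L is singular (the all-ones vector lies in its kernel).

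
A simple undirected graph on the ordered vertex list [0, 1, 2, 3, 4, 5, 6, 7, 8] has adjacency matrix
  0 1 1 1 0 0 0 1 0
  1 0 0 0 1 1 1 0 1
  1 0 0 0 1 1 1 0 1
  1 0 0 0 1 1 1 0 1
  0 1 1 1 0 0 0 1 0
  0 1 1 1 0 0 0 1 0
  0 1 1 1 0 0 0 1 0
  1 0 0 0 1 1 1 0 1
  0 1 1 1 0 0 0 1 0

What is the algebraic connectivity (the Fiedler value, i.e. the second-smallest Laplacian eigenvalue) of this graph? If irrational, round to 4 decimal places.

4

Each diagonal entry of L is the vertex degree and each off-diagonal entry is -1 where an edge is present, 0 otherwise; in the order [0, 1, 2, 3, 4, 5, 6, 7, 8] the diagonal is [4, 5, 5, 5, 4, 4, 4, 5, 4]. The sorted Laplacian eigenvalues are [0, 4, 4, 4, 4, 5, 5, 5, 9]; the algebraic connectivity is the second entry, 4. The eigenvalues sum to 40, which equals trace(L) = 2|E|. The largest eigenvalue, 9, is at most the vertex count 9.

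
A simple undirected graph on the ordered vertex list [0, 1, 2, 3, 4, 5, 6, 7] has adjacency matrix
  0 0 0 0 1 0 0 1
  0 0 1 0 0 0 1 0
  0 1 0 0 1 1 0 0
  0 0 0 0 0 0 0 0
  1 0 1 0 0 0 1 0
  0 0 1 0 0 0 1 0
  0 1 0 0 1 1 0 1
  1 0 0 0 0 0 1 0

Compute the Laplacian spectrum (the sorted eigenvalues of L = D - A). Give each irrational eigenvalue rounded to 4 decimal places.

Each diagonal entry of L is the vertex degree and each off-diagonal entry is -1 where an edge is present, 0 otherwise; in the order [0, 1, 2, 3, 4, 5, 6, 7] the diagonal is [2, 2, 3, 0, 3, 2, 4, 2]. L is symmetric positive semidefinite, so every eigenvalue is real and nonnegative. The 2 zero eigenvalues correspond to the 2 connected components.

[0, 0, 0.9728, 2, 2.2290, 3.3370, 3.6835, 5.7777]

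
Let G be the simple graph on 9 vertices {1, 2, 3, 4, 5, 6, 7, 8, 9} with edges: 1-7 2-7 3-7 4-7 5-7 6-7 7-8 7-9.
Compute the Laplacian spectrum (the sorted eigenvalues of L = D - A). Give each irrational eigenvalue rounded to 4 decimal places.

Each diagonal entry of L is the vertex degree and each off-diagonal entry is -1 where an edge is present, 0 otherwise; in the order [1, 2, 3, 4, 5, 6, 7, 8, 9] the diagonal is [1, 1, 1, 1, 1, 1, 8, 1, 1]. The multiplicity of 0 as a Laplacian eigenvalue equals the number of connected components.

[0, 1, 1, 1, 1, 1, 1, 1, 9]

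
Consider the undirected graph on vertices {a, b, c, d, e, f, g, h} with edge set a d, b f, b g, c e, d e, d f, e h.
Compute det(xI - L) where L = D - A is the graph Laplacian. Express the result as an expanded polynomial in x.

Reading degrees in the order [a, b, c, d, e, f, g, h] gives [1, 2, 1, 3, 3, 2, 1, 1]; set D = diag(1, 2, 1, 3, 3, 2, 1, 1) and form L = D - A. L has integer entries, so p(x) = det(xI - L) has integer coefficients. Expanding the determinant yields x^8 - 14x^7 + 76x^6 - 204x^5 + 287x^4 - 208x^3 + 70x^2 - 8x. The constant term is 0 because L is singular (the all-ones vector lies in its kernel). The eigenvalues sum to 14, which equals trace(L) = 2|E|.

x^8 - 14x^7 + 76x^6 - 204x^5 + 287x^4 - 208x^3 + 70x^2 - 8x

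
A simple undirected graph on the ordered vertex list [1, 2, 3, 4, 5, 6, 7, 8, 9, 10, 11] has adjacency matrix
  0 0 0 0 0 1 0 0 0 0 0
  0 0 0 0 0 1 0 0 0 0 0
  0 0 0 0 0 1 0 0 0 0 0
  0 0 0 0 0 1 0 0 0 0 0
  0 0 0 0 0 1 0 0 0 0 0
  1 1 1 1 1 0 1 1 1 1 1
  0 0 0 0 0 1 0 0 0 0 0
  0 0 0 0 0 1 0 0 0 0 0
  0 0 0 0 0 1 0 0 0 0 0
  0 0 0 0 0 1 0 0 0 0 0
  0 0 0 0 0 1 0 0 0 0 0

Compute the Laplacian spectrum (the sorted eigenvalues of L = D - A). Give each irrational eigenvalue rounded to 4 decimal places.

[0, 1, 1, 1, 1, 1, 1, 1, 1, 1, 11]

Each diagonal entry of L is the vertex degree and each off-diagonal entry is -1 where an edge is present, 0 otherwise; in the order [1, 2, 3, 4, 5, 6, 7, 8, 9, 10, 11] the diagonal is [1, 1, 1, 1, 1, 10, 1, 1, 1, 1, 1]. Since every row of L sums to 0, the all-ones vector is in the kernel and 0 is an eigenvalue. The eigenvalues sum to 20, which equals trace(L) = 2|E|.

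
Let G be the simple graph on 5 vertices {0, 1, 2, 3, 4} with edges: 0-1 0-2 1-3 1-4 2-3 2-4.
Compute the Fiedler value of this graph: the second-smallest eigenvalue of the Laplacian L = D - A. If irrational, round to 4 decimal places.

2

Reading degrees in the order [0, 1, 2, 3, 4] gives [2, 3, 3, 2, 2]; set D = diag(2, 3, 3, 2, 2) and form L = D - A. The sorted Laplacian eigenvalues are [0, 2, 2, 3, 5]; the algebraic connectivity is the second entry, 2. The eigenvalues sum to 12, which equals trace(L) = 2|E|.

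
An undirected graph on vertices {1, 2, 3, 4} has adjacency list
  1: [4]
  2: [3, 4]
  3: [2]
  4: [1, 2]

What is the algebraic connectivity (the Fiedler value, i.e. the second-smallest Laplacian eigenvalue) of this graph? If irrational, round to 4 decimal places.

0.5858

Each diagonal entry of L is the vertex degree and each off-diagonal entry is -1 where an edge is present, 0 otherwise; in the order [1, 2, 3, 4] the diagonal is [1, 2, 1, 2]. Computing the eigenvalues of L and sorting gives [0, 0.5858, 2, 3.4142]. The Fiedler value lambda_2 = 0.5858 is strictly positive, so the graph is connected. The eigenvalues sum to 6, which equals trace(L) = 2|E|.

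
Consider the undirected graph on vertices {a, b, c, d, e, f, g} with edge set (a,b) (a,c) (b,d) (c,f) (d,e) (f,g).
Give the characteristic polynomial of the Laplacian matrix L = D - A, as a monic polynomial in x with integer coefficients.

x^7 - 12x^6 + 55x^5 - 120x^4 + 126x^3 - 56x^2 + 7x

Reading degrees in the order [a, b, c, d, e, f, g] gives [2, 2, 2, 2, 1, 2, 1]; set D = diag(2, 2, 2, 2, 1, 2, 1) and form L = D - A. Computing det(xI - L) by cofactor expansion (or equivalently via sum-over-permutations) gives x^7 - 12x^6 + 55x^5 - 120x^4 + 126x^3 - 56x^2 + 7x. Since p(0) = det(-L) = 0, x divides p(x). By the matrix-tree theorem the graph has (1/7) * product of the nonzero eigenvalues = 1 spanning tree.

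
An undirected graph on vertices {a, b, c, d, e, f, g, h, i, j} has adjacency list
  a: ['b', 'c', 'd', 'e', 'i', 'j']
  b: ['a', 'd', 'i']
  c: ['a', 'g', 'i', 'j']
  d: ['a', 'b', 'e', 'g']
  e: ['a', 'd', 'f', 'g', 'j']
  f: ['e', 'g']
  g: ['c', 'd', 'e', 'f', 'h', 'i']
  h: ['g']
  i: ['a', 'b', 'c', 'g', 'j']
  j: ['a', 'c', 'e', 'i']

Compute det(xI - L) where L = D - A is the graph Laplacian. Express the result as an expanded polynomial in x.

x^10 - 40x^9 + 688x^8 - 6652x^7 + 39646x^6 - 150120x^5 + 358331x^4 - 514800x^3 + 398862x^2 - 124970x

With the vertex order [a, b, c, d, e, f, g, h, i, j], the degrees are [6, 3, 4, 4, 5, 2, 6, 1, 5, 4], giving D = diag(6, 3, 4, 4, 5, 2, 6, 1, 5, 4) and L = D - A. Computing det(xI - L) by cofactor expansion (or equivalently via sum-over-permutations) gives x^10 - 40x^9 + 688x^8 - 6652x^7 + 39646x^6 - 150120x^5 + 358331x^4 - 514800x^3 + 398862x^2 - 124970x. The constant term is 0 because L is singular (the all-ones vector lies in its kernel).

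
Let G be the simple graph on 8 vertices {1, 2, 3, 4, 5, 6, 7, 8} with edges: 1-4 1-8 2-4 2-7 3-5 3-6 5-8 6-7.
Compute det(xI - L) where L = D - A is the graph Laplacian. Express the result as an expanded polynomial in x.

x^8 - 16x^7 + 104x^6 - 352x^5 + 660x^4 - 672x^3 + 336x^2 - 64x

With the vertex order [1, 2, 3, 4, 5, 6, 7, 8], the degrees are [2, 2, 2, 2, 2, 2, 2, 2], giving D = diag(2, 2, 2, 2, 2, 2, 2, 2) and L = D - A. L has integer entries, so p(x) = det(xI - L) has integer coefficients. Expanding the determinant yields x^8 - 16x^7 + 104x^6 - 352x^5 + 660x^4 - 672x^3 + 336x^2 - 64x. The coefficient of x^7 equals -trace(L) = -16, matching the sum of degrees. By the matrix-tree theorem the graph has (1/8) * product of the nonzero eigenvalues = 8 spanning trees.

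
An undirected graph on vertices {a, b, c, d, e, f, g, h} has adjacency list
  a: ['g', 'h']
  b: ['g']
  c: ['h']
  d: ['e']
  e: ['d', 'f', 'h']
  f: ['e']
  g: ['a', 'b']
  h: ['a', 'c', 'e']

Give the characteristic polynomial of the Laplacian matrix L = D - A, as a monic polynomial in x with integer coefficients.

x^8 - 14x^7 + 76x^6 - 204x^5 + 287x^4 - 208x^3 + 70x^2 - 8x

Each diagonal entry of L is the vertex degree and each off-diagonal entry is -1 where an edge is present, 0 otherwise; in the order [a, b, c, d, e, f, g, h] the diagonal is [2, 1, 1, 1, 3, 1, 2, 3]. L has integer entries, so p(x) = det(xI - L) has integer coefficients. Expanding the determinant yields x^8 - 14x^7 + 76x^6 - 204x^5 + 287x^4 - 208x^3 + 70x^2 - 8x. The constant term is 0 because L is singular (the all-ones vector lies in its kernel). By the matrix-tree theorem the graph has (1/8) * product of the nonzero eigenvalues = 1 spanning tree. The eigenvalues sum to 14, which equals trace(L) = 2|E|.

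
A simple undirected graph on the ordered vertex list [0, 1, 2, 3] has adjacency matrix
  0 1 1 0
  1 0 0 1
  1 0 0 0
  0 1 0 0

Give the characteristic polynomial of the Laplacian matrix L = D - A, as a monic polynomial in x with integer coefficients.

With the vertex order [0, 1, 2, 3], the degrees are [2, 2, 1, 1], giving D = diag(2, 2, 1, 1) and L = D - A. L has integer entries, so p(x) = det(xI - L) has integer coefficients. Expanding the determinant yields x^4 - 6x^3 + 10x^2 - 4x. The constant term is 0 because L is singular (the all-ones vector lies in its kernel). The eigenvalues sum to 6, which equals trace(L) = 2|E|.

x^4 - 6x^3 + 10x^2 - 4x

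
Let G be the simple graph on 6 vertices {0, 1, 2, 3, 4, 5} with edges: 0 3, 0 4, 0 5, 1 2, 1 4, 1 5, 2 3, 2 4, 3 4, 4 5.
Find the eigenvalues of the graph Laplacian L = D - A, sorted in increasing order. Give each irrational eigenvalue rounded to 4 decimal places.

[0, 2.3820, 2.3820, 4.6180, 4.6180, 6]

With the vertex order [0, 1, 2, 3, 4, 5], the degrees are [3, 3, 3, 3, 5, 3], giving D = diag(3, 3, 3, 3, 5, 3) and L = D - A. L is symmetric positive semidefinite, so every eigenvalue is real and nonnegative. The single zero eigenvalue shows the graph is connected. There is one zero in the spectrum, matching the 1 component. By the matrix-tree theorem the graph has (1/6) * product of the nonzero eigenvalues = 121 spanning trees.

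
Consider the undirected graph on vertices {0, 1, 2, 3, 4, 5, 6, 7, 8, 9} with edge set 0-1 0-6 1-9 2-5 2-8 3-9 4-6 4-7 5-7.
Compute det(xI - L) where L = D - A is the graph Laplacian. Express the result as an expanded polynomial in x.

With the vertex order [0, 1, 2, 3, 4, 5, 6, 7, 8, 9], the degrees are [2, 2, 2, 1, 2, 2, 2, 2, 1, 2], giving D = diag(2, 2, 2, 1, 2, 2, 2, 2, 1, 2) and L = D - A. Computing det(xI - L) by cofactor expansion (or equivalently via sum-over-permutations) gives x^10 - 18x^9 + 136x^8 - 560x^7 + 1365x^6 - 2002x^5 + 1716x^4 - 792x^3 + 165x^2 - 10x. Since p(0) = det(-L) = 0, x divides p(x).

x^10 - 18x^9 + 136x^8 - 560x^7 + 1365x^6 - 2002x^5 + 1716x^4 - 792x^3 + 165x^2 - 10x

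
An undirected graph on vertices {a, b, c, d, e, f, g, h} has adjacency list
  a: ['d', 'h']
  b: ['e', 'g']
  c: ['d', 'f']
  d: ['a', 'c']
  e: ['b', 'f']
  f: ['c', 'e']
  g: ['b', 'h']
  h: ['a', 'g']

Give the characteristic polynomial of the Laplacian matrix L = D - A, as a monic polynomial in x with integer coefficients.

Each diagonal entry of L is the vertex degree and each off-diagonal entry is -1 where an edge is present, 0 otherwise; in the order [a, b, c, d, e, f, g, h] the diagonal is [2, 2, 2, 2, 2, 2, 2, 2]. Computing det(xI - L) by cofactor expansion (or equivalently via sum-over-permutations) gives x^8 - 16x^7 + 104x^6 - 352x^5 + 660x^4 - 672x^3 + 336x^2 - 64x. Since p(0) = det(-L) = 0, x divides p(x). The largest eigenvalue, 4, is at most the vertex count 8.

x^8 - 16x^7 + 104x^6 - 352x^5 + 660x^4 - 672x^3 + 336x^2 - 64x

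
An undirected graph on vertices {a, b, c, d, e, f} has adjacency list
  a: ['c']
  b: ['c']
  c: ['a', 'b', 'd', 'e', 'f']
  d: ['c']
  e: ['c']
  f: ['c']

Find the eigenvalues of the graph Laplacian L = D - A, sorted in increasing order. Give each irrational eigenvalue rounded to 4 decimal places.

Reading degrees in the order [a, b, c, d, e, f] gives [1, 1, 5, 1, 1, 1]; set D = diag(1, 1, 5, 1, 1, 1) and form L = D - A. Diagonalising L (or applying a numerical eigensolver to the 6x6 matrix) gives the spectrum above. The single zero eigenvalue shows the graph is connected. There is one zero in the spectrum, matching the 1 component. The eigenvalues sum to 10, which equals trace(L) = 2|E|.

[0, 1, 1, 1, 1, 6]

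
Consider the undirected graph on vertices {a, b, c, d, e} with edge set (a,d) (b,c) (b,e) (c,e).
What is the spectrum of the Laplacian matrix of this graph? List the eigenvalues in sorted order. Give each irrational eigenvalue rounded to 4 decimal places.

With the vertex order [a, b, c, d, e], the degrees are [1, 2, 2, 1, 2], giving D = diag(1, 2, 2, 1, 2) and L = D - A. L is symmetric positive semidefinite, so every eigenvalue is real and nonnegative. The 2 zero eigenvalues correspond to the 2 connected components. The largest eigenvalue, 3, is at most the vertex count 5. There are 2 zeros in the spectrum, matching the 2 components.

[0, 0, 2, 3, 3]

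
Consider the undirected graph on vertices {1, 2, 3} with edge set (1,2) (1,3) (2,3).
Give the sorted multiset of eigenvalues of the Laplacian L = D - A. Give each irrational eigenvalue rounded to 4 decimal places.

[0, 3, 3]

With the vertex order [1, 2, 3], the degrees are [2, 2, 2], giving D = diag(2, 2, 2) and L = D - A. Diagonalising L (or applying a numerical eigensolver to the 3x3 matrix) gives the spectrum above. The single zero eigenvalue shows the graph is connected.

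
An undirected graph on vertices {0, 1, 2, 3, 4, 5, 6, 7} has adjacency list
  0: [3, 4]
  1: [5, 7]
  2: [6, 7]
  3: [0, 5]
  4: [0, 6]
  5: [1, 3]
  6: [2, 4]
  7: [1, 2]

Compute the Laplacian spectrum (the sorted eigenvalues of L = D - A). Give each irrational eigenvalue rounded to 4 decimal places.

[0, 0.5858, 0.5858, 2, 2, 3.4142, 3.4142, 4]

With the vertex order [0, 1, 2, 3, 4, 5, 6, 7], the degrees are [2, 2, 2, 2, 2, 2, 2, 2], giving D = diag(2, 2, 2, 2, 2, 2, 2, 2) and L = D - A. Diagonalising L (or applying a numerical eigensolver to the 8x8 matrix) gives the spectrum above. The single zero eigenvalue shows the graph is connected. There is one zero in the spectrum, matching the 1 component. By the matrix-tree theorem the graph has (1/8) * product of the nonzero eigenvalues = 8 spanning trees.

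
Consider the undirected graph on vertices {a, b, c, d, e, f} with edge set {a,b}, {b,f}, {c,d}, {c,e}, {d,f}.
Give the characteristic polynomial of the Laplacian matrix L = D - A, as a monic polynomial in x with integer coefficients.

Each diagonal entry of L is the vertex degree and each off-diagonal entry is -1 where an edge is present, 0 otherwise; in the order [a, b, c, d, e, f] the diagonal is [1, 2, 2, 2, 1, 2]. Computing det(xI - L) by cofactor expansion (or equivalently via sum-over-permutations) gives x^6 - 10x^5 + 36x^4 - 56x^3 + 35x^2 - 6x. The constant term is 0 because L is singular (the all-ones vector lies in its kernel). There is one zero in the spectrum, matching the 1 component. The eigenvalues sum to 10, which equals trace(L) = 2|E|.

x^6 - 10x^5 + 36x^4 - 56x^3 + 35x^2 - 6x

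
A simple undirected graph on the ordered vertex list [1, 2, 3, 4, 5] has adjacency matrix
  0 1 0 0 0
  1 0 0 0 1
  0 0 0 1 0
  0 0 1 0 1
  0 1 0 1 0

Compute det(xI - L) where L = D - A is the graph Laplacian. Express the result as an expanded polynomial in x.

Reading degrees in the order [1, 2, 3, 4, 5] gives [1, 2, 1, 2, 2]; set D = diag(1, 2, 1, 2, 2) and form L = D - A. Computing det(xI - L) by cofactor expansion (or equivalently via sum-over-permutations) gives x^5 - 8x^4 + 21x^3 - 20x^2 + 5x. The constant term is 0 because L is singular (the all-ones vector lies in its kernel). By the matrix-tree theorem the graph has (1/5) * product of the nonzero eigenvalues = 1 spanning tree.

x^5 - 8x^4 + 21x^3 - 20x^2 + 5x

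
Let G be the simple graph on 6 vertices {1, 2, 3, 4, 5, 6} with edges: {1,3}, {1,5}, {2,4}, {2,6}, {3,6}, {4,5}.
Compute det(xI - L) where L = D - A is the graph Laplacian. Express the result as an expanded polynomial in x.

x^6 - 12x^5 + 54x^4 - 112x^3 + 105x^2 - 36x

With the vertex order [1, 2, 3, 4, 5, 6], the degrees are [2, 2, 2, 2, 2, 2], giving D = diag(2, 2, 2, 2, 2, 2) and L = D - A. The eigenvalues of L are [0, 1, 1, 3, 3, 4]; the characteristic polynomial is the product of (x - lambda_i), which multiplies out to x^6 - 12x^5 + 54x^4 - 112x^3 + 105x^2 - 36x. The coefficient of x^5 equals -trace(L) = -12, matching the sum of degrees. The eigenvalues sum to 12, which equals trace(L) = 2|E|. By the matrix-tree theorem the graph has (1/6) * product of the nonzero eigenvalues = 6 spanning trees.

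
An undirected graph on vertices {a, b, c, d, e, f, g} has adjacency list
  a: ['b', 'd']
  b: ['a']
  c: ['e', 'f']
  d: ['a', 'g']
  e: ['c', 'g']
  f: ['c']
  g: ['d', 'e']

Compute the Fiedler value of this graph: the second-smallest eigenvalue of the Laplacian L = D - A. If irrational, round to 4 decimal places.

Reading degrees in the order [a, b, c, d, e, f, g] gives [2, 1, 2, 2, 2, 1, 2]; set D = diag(2, 1, 2, 2, 2, 1, 2) and form L = D - A. The smallest Laplacian eigenvalue is always 0. The next one, lambda_2 = 0.1981, measures how hard the graph is to disconnect: larger values mean better connectivity. The largest eigenvalue, 3.8019, is at most the vertex count 7. By the matrix-tree theorem the graph has (1/7) * product of the nonzero eigenvalues = 1 spanning tree.

0.1981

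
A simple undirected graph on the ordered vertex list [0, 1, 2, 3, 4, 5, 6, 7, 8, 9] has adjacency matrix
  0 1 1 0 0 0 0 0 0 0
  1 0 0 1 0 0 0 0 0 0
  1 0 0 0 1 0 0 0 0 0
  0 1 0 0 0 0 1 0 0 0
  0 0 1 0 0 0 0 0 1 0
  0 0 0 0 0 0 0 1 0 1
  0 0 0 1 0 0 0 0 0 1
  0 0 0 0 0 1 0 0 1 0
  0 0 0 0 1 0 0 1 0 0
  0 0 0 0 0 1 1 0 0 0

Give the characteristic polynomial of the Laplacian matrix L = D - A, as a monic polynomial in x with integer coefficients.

With the vertex order [0, 1, 2, 3, 4, 5, 6, 7, 8, 9], the degrees are [2, 2, 2, 2, 2, 2, 2, 2, 2, 2], giving D = diag(2, 2, 2, 2, 2, 2, 2, 2, 2, 2) and L = D - A. Computing det(xI - L) by cofactor expansion (or equivalently via sum-over-permutations) gives x^10 - 20x^9 + 170x^8 - 800x^7 + 2275x^6 - 4004x^5 + 4290x^4 - 2640x^3 + 825x^2 - 100x. The constant term is 0 because L is singular (the all-ones vector lies in its kernel). By the matrix-tree theorem the graph has (1/10) * product of the nonzero eigenvalues = 10 spanning trees. The largest eigenvalue, 4, is at most the vertex count 10.

x^10 - 20x^9 + 170x^8 - 800x^7 + 2275x^6 - 4004x^5 + 4290x^4 - 2640x^3 + 825x^2 - 100x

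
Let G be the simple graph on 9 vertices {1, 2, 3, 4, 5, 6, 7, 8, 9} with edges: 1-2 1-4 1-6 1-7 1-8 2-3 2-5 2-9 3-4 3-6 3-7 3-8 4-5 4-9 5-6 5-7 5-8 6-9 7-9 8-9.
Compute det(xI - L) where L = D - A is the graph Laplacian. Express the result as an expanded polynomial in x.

Reading degrees in the order [1, 2, 3, 4, 5, 6, 7, 8, 9] gives [5, 4, 5, 4, 5, 4, 4, 4, 5]; set D = diag(5, 4, 5, 4, 5, 4, 4, 4, 5) and form L = D - A. The eigenvalues of L are [0, 4, 4, 4, 4, 5, 5, 5, 9]; the characteristic polynomial is the product of (x - lambda_i), which multiplies out to x^9 - 40x^8 + 690x^7 - 6720x^6 + 40485x^5 - 154704x^4 + 366560x^3 - 492800x^2 + 288000x. Since p(0) = det(-L) = 0, x divides p(x).

x^9 - 40x^8 + 690x^7 - 6720x^6 + 40485x^5 - 154704x^4 + 366560x^3 - 492800x^2 + 288000x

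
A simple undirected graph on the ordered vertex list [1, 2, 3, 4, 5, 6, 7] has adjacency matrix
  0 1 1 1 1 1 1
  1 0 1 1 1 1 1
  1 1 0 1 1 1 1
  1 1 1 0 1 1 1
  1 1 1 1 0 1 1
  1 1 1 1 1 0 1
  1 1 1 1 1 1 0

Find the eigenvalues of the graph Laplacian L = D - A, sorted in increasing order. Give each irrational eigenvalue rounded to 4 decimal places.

[0, 7, 7, 7, 7, 7, 7]

Each diagonal entry of L is the vertex degree and each off-diagonal entry is -1 where an edge is present, 0 otherwise; in the order [1, 2, 3, 4, 5, 6, 7] the diagonal is [6, 6, 6, 6, 6, 6, 6]. The multiplicity of 0 as a Laplacian eigenvalue equals the number of connected components. The largest eigenvalue, 7, is at most the vertex count 7.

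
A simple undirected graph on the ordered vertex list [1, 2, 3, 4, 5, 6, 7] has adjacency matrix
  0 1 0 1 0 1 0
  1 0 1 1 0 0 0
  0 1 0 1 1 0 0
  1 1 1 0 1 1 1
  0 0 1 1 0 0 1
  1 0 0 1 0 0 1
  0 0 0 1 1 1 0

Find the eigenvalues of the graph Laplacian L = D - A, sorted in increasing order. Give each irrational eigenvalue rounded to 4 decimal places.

[0, 2, 2, 4, 4, 5, 7]

Each diagonal entry of L is the vertex degree and each off-diagonal entry is -1 where an edge is present, 0 otherwise; in the order [1, 2, 3, 4, 5, 6, 7] the diagonal is [3, 3, 3, 6, 3, 3, 3]. L is symmetric positive semidefinite, so every eigenvalue is real and nonnegative. By the matrix-tree theorem the graph has (1/7) * product of the nonzero eigenvalues = 320 spanning trees. There is one zero in the spectrum, matching the 1 component.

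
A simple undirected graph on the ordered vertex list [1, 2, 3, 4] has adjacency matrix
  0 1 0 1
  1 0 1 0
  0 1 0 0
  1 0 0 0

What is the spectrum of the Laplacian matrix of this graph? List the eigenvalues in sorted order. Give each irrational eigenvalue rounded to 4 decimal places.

[0, 0.5858, 2, 3.4142]

Each diagonal entry of L is the vertex degree and each off-diagonal entry is -1 where an edge is present, 0 otherwise; in the order [1, 2, 3, 4] the diagonal is [2, 2, 1, 1]. L is symmetric positive semidefinite, so every eigenvalue is real and nonnegative. The single zero eigenvalue shows the graph is connected. There is one zero in the spectrum, matching the 1 component.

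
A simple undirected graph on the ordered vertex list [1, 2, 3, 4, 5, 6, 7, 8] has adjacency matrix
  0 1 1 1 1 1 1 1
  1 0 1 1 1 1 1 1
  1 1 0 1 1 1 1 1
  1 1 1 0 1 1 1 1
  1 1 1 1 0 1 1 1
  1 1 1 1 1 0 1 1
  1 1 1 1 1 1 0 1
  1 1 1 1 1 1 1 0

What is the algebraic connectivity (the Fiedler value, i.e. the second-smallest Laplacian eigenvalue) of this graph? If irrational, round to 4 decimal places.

Reading degrees in the order [1, 2, 3, 4, 5, 6, 7, 8] gives [7, 7, 7, 7, 7, 7, 7, 7]; set D = diag(7, 7, 7, 7, 7, 7, 7, 7) and form L = D - A. The smallest Laplacian eigenvalue is always 0. The next one, lambda_2 = 8, measures how hard the graph is to disconnect: larger values mean better connectivity.

8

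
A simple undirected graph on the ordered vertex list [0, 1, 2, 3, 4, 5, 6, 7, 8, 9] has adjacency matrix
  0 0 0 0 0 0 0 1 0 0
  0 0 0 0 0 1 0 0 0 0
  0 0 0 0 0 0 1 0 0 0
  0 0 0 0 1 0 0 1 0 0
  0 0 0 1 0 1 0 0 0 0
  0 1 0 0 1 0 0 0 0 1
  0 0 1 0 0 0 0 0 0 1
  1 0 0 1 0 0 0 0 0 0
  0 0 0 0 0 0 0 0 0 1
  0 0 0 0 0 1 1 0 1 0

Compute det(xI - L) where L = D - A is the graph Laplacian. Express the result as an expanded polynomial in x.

x^10 - 18x^9 + 134x^8 - 536x^7 + 1253x^6 - 1746x^5 + 1421x^4 - 636x^3 + 137x^2 - 10x

With the vertex order [0, 1, 2, 3, 4, 5, 6, 7, 8, 9], the degrees are [1, 1, 1, 2, 2, 3, 2, 2, 1, 3], giving D = diag(1, 1, 1, 2, 2, 3, 2, 2, 1, 3) and L = D - A. L has integer entries, so p(x) = det(xI - L) has integer coefficients. Expanding the determinant yields x^10 - 18x^9 + 134x^8 - 536x^7 + 1253x^6 - 1746x^5 + 1421x^4 - 636x^3 + 137x^2 - 10x. The coefficient of x^9 equals -trace(L) = -18, matching the sum of degrees. The eigenvalues sum to 18, which equals trace(L) = 2|E|.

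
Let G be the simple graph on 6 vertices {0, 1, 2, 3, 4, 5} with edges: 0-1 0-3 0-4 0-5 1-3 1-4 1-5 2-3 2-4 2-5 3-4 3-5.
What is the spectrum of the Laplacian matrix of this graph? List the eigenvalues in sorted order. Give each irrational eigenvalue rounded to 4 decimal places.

[0, 3, 4, 5, 6, 6]

Each diagonal entry of L is the vertex degree and each off-diagonal entry is -1 where an edge is present, 0 otherwise; in the order [0, 1, 2, 3, 4, 5] the diagonal is [4, 4, 3, 5, 4, 4]. Diagonalising L (or applying a numerical eigensolver to the 6x6 matrix) gives the spectrum above. The eigenvalues sum to 24, which equals trace(L) = 2|E|.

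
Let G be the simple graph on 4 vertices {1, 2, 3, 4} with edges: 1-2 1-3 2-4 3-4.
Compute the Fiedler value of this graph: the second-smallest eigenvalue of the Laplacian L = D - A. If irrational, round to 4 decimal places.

2

Each diagonal entry of L is the vertex degree and each off-diagonal entry is -1 where an edge is present, 0 otherwise; in the order [1, 2, 3, 4] the diagonal is [2, 2, 2, 2]. The smallest Laplacian eigenvalue is always 0. The next one, lambda_2 = 2, measures how hard the graph is to disconnect: larger values mean better connectivity. The largest eigenvalue, 4, is at most the vertex count 4. There is one zero in the spectrum, matching the 1 component.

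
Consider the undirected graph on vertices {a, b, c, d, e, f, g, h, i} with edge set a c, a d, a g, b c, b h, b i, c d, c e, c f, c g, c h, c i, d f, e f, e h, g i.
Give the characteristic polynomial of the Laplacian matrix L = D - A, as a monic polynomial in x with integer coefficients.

With the vertex order [a, b, c, d, e, f, g, h, i], the degrees are [3, 3, 8, 3, 3, 3, 3, 3, 3], giving D = diag(3, 3, 8, 3, 3, 3, 3, 3, 3) and L = D - A. L has integer entries, so p(x) = det(xI - L) has integer coefficients. Expanding the determinant yields x^9 - 32x^8 + 428x^7 - 3136x^6 + 13786x^5 - 37232x^4 + 60276x^3 - 53424x^2 + 19845x. Since p(0) = det(-L) = 0, x divides p(x). The eigenvalues sum to 32, which equals trace(L) = 2|E|.

x^9 - 32x^8 + 428x^7 - 3136x^6 + 13786x^5 - 37232x^4 + 60276x^3 - 53424x^2 + 19845x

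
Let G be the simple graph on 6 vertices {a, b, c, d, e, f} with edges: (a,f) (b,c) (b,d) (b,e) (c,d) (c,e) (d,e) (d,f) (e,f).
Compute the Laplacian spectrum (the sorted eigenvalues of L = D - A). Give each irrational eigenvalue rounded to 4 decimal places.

[0, 0.7639, 3, 4, 5, 5.2361]

Reading degrees in the order [a, b, c, d, e, f] gives [1, 3, 3, 4, 4, 3]; set D = diag(1, 3, 3, 4, 4, 3) and form L = D - A. Since every row of L sums to 0, the all-ones vector is in the kernel and 0 is an eigenvalue. The single zero eigenvalue shows the graph is connected. The eigenvalues sum to 18, which equals trace(L) = 2|E|.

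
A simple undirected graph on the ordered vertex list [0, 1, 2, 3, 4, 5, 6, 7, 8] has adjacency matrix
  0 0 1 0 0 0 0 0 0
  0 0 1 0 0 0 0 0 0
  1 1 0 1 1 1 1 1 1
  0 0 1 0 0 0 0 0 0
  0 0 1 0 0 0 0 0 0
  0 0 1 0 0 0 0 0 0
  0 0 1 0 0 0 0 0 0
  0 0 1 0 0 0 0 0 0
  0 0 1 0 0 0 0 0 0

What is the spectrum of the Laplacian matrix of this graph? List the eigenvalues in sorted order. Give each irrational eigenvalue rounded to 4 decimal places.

[0, 1, 1, 1, 1, 1, 1, 1, 9]

With the vertex order [0, 1, 2, 3, 4, 5, 6, 7, 8], the degrees are [1, 1, 8, 1, 1, 1, 1, 1, 1], giving D = diag(1, 1, 8, 1, 1, 1, 1, 1, 1) and L = D - A. L is symmetric positive semidefinite, so every eigenvalue is real and nonnegative. By the matrix-tree theorem the graph has (1/9) * product of the nonzero eigenvalues = 1 spanning tree.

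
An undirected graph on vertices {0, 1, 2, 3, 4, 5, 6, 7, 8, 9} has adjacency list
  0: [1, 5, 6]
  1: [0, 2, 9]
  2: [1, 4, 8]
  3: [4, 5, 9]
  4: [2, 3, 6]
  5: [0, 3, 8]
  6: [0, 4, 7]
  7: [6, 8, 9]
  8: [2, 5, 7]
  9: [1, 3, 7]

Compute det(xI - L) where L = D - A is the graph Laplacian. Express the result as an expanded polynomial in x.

With the vertex order [0, 1, 2, 3, 4, 5, 6, 7, 8, 9], the degrees are [3, 3, 3, 3, 3, 3, 3, 3, 3, 3], giving D = diag(3, 3, 3, 3, 3, 3, 3, 3, 3, 3) and L = D - A. The eigenvalues of L are [0, 2, 2, 2, 2, 2, 5, 5, 5, 5]; the characteristic polynomial is the product of (x - lambda_i), which multiplies out to x^10 - 30x^9 + 390x^8 - 2880x^7 + 13305x^6 - 39882x^5 + 77640x^4 - 94800x^3 + 66000x^2 - 20000x. The constant term is 0 because L is singular (the all-ones vector lies in its kernel).

x^10 - 30x^9 + 390x^8 - 2880x^7 + 13305x^6 - 39882x^5 + 77640x^4 - 94800x^3 + 66000x^2 - 20000x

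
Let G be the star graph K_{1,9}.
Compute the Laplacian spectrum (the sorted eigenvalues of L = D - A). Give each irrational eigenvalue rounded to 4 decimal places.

[0, 1, 1, 1, 1, 1, 1, 1, 1, 10]

The graph has 10 vertices and degree multiset [9, 1, 1, 1, 1, 1, 1, 1, 1, 1]; D is the diagonal matrix of degrees and L = D - A. The multiplicity of 0 as a Laplacian eigenvalue equals the number of connected components. The single zero eigenvalue shows the graph is connected. The largest eigenvalue, 10, is at most the vertex count 10.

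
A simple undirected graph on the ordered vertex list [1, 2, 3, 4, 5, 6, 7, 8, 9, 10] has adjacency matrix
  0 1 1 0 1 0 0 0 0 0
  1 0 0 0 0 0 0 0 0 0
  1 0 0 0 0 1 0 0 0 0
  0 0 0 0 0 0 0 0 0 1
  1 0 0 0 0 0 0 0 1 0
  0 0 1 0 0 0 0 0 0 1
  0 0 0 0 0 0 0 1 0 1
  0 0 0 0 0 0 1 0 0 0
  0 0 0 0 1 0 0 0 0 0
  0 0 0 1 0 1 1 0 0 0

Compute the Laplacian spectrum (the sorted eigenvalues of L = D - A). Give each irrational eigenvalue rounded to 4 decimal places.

Each diagonal entry of L is the vertex degree and each off-diagonal entry is -1 where an edge is present, 0 otherwise; in the order [1, 2, 3, 4, 5, 6, 7, 8, 9, 10] the diagonal is [3, 1, 2, 1, 2, 2, 2, 1, 1, 3]. The multiplicity of 0 as a Laplacian eigenvalue equals the number of connected components.

[0, 0.1277, 0.5188, 0.6297, 1, 2, 2.3111, 2.7968, 4.1701, 4.4458]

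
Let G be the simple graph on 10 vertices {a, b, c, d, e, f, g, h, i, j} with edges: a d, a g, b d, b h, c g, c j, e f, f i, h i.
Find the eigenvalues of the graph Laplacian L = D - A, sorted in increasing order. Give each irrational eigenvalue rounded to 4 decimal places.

[0, 0.0979, 0.3820, 0.8244, 1.3820, 2, 2.6180, 3.1756, 3.6180, 3.9021]

With the vertex order [a, b, c, d, e, f, g, h, i, j], the degrees are [2, 2, 2, 2, 1, 2, 2, 2, 2, 1], giving D = diag(2, 2, 2, 2, 1, 2, 2, 2, 2, 1) and L = D - A. Diagonalising L (or applying a numerical eigensolver to the 10x10 matrix) gives the spectrum above. The single zero eigenvalue shows the graph is connected.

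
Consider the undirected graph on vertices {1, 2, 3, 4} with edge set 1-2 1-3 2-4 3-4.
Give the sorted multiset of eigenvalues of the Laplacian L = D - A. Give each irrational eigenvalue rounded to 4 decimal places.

Each diagonal entry of L is the vertex degree and each off-diagonal entry is -1 where an edge is present, 0 otherwise; in the order [1, 2, 3, 4] the diagonal is [2, 2, 2, 2]. Since every row of L sums to 0, the all-ones vector is in the kernel and 0 is an eigenvalue. The single zero eigenvalue shows the graph is connected. By the matrix-tree theorem the graph has (1/4) * product of the nonzero eigenvalues = 4 spanning trees. The largest eigenvalue, 4, is at most the vertex count 4.

[0, 2, 2, 4]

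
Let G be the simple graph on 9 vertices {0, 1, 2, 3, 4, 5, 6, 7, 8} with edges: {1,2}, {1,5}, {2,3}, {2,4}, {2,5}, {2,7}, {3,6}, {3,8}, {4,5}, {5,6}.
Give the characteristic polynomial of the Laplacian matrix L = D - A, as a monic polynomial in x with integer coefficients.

Each diagonal entry of L is the vertex degree and each off-diagonal entry is -1 where an edge is present, 0 otherwise; in the order [0, 1, 2, 3, 4, 5, 6, 7, 8] the diagonal is [0, 2, 5, 3, 2, 4, 2, 1, 1]. L has integer entries, so p(x) = det(xI - L) has integer coefficients. Expanding the determinant yields x^9 - 20x^8 + 158x^7 - 634x^6 + 1387x^5 - 1648x^4 + 980x^3 - 224x^2. The coefficient of x^8 equals -trace(L) = -20, matching the sum of degrees. The eigenvalues sum to 20, which equals trace(L) = 2|E|.

x^9 - 20x^8 + 158x^7 - 634x^6 + 1387x^5 - 1648x^4 + 980x^3 - 224x^2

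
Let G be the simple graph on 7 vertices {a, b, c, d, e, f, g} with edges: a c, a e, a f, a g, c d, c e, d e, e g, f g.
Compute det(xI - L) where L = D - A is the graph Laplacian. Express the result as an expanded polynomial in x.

x^7 - 18x^6 + 124x^5 - 404x^4 + 611x^3 - 330x^2

Reading degrees in the order [a, b, c, d, e, f, g] gives [4, 0, 3, 2, 4, 2, 3]; set D = diag(4, 0, 3, 2, 4, 2, 3) and form L = D - A. L has integer entries, so p(x) = det(xI - L) has integer coefficients. Expanding the determinant yields x^7 - 18x^6 + 124x^5 - 404x^4 + 611x^3 - 330x^2. Since p(0) = det(-L) = 0, x divides p(x). The largest eigenvalue, 5.3429, is at most the vertex count 7.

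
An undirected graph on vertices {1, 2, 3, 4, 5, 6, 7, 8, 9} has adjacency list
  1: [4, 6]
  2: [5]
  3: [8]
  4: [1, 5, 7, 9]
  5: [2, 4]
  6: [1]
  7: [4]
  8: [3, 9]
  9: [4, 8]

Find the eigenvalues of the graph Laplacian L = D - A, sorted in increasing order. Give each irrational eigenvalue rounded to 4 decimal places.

[0, 0.2398, 0.3820, 0.7199, 1.4240, 2.2032, 2.6180, 3.1692, 5.2439]

With the vertex order [1, 2, 3, 4, 5, 6, 7, 8, 9], the degrees are [2, 1, 1, 4, 2, 1, 1, 2, 2], giving D = diag(2, 1, 1, 4, 2, 1, 1, 2, 2) and L = D - A. Diagonalising L (or applying a numerical eigensolver to the 9x9 matrix) gives the spectrum above. The single zero eigenvalue shows the graph is connected. There is one zero in the spectrum, matching the 1 component.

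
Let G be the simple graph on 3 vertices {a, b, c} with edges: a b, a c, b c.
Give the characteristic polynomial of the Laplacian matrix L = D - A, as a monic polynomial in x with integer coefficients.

Reading degrees in the order [a, b, c] gives [2, 2, 2]; set D = diag(2, 2, 2) and form L = D - A. The eigenvalues of L are [0, 3, 3]; the characteristic polynomial is the product of (x - lambda_i), which multiplies out to x^3 - 6x^2 + 9x. The constant term is 0 because L is singular (the all-ones vector lies in its kernel).

x^3 - 6x^2 + 9x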